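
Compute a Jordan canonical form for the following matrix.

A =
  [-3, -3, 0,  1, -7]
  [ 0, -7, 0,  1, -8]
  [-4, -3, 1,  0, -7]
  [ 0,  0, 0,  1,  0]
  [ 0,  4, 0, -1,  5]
J_2(-3) ⊕ J_2(1) ⊕ J_1(1)

The characteristic polynomial is
  det(x·I − A) = x^5 + 3*x^4 - 6*x^3 - 10*x^2 + 21*x - 9 = (x - 1)^3*(x + 3)^2

Eigenvalues and multiplicities (the geometric multiplicity of λ is n − rank(A − λI), which equals the number of Jordan blocks for λ):
  λ = -3: algebraic multiplicity = 2, geometric multiplicity = 1
  λ = 1: algebraic multiplicity = 3, geometric multiplicity = 2

Determining the block sizes for each eigenvalue:
  λ = -3: one block (gm = 1), so the single block has size am = 2 → block sizes [2]
  λ = 1: 2 blocks summing to 3 forces exactly one block of size 2 and the rest size 1 → block sizes [2, 1]

Assembling the blocks gives a Jordan form
J =
  [-3,  1, 0, 0, 0]
  [ 0, -3, 0, 0, 0]
  [ 0,  0, 1, 1, 0]
  [ 0,  0, 0, 1, 0]
  [ 0,  0, 0, 0, 1]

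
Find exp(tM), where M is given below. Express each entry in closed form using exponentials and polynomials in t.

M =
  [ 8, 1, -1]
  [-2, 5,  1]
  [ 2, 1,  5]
e^{tM} =
  [2*t*exp(6*t) + exp(6*t), t*exp(6*t), -t*exp(6*t)]
  [-2*t*exp(6*t), -t*exp(6*t) + exp(6*t), t*exp(6*t)]
  [2*t*exp(6*t), t*exp(6*t), -t*exp(6*t) + exp(6*t)]

Strategy: write M = P · J · P⁻¹ where J is a Jordan canonical form, so e^{tM} = P · e^{tJ} · P⁻¹, and e^{tJ} can be computed block-by-block.

M has Jordan form
J =
  [6, 1, 0]
  [0, 6, 0]
  [0, 0, 6]
(up to reordering of blocks).

Per-block formulas:
  For a 1×1 block at λ = 6: exp(t · [6]) = [e^(6t)].
  For a 2×2 Jordan block J_2(6): exp(t · J_2(6)) = e^(6t)·(I + t·N), where N is the 2×2 nilpotent shift.

After assembling e^{tJ} and conjugating by P, we get:

e^{tM} =
  [2*t*exp(6*t) + exp(6*t), t*exp(6*t), -t*exp(6*t)]
  [-2*t*exp(6*t), -t*exp(6*t) + exp(6*t), t*exp(6*t)]
  [2*t*exp(6*t), t*exp(6*t), -t*exp(6*t) + exp(6*t)]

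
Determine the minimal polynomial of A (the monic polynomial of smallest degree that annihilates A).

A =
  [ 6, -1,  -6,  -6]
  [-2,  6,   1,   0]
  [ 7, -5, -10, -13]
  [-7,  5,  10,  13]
x^4 - 15*x^3 + 75*x^2 - 125*x

The characteristic polynomial is χ_A(x) = x*(x - 5)^3, so the eigenvalues are known. The minimal polynomial is
  m_A(x) = Π_λ (x − λ)^{k_λ}
where k_λ is the size of the *largest* Jordan block for λ (equivalently, the smallest k with (A − λI)^k v = 0 for every generalised eigenvector v of λ).

  λ = 0: largest Jordan block has size 1, contributing (x − 0)
  λ = 5: largest Jordan block has size 3, contributing (x − 5)^3

So m_A(x) = x*(x - 5)^3 = x^4 - 15*x^3 + 75*x^2 - 125*x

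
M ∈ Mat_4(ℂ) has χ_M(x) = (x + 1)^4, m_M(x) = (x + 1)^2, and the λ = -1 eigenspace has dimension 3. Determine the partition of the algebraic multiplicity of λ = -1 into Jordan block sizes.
Block sizes for λ = -1: [2, 1, 1]

Step 1 — from the characteristic polynomial, algebraic multiplicity of λ = -1 is 4. From dim ker(M − (-1)·I) = 3, there are exactly 3 Jordan blocks for λ = -1.
Step 2 — from the minimal polynomial, the factor (x + 1)^2 tells us the largest block for λ = -1 has size 2.
Step 3 — with total size 4, 3 blocks, and largest block 2, the block sizes (in nonincreasing order) are [2, 1, 1].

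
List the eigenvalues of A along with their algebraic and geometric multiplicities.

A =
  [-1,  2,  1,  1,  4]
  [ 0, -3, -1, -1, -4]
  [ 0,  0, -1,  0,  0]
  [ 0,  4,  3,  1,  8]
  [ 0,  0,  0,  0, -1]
λ = -1: alg = 5, geom = 3

Step 1 — factor the characteristic polynomial to read off the algebraic multiplicities:
  χ_A(x) = (x + 1)^5

Step 2 — compute geometric multiplicities via the rank-nullity identity g(λ) = n − rank(A − λI):
  rank(A − (-1)·I) = 2, so dim ker(A − (-1)·I) = n − 2 = 3

Summary:
  λ = -1: algebraic multiplicity = 5, geometric multiplicity = 3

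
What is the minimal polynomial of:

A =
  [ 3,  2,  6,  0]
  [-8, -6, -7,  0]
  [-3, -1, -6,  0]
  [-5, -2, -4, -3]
x^3 + 9*x^2 + 27*x + 27

The characteristic polynomial is χ_A(x) = (x + 3)^4, so the eigenvalues are known. The minimal polynomial is
  m_A(x) = Π_λ (x − λ)^{k_λ}
where k_λ is the size of the *largest* Jordan block for λ (equivalently, the smallest k with (A − λI)^k v = 0 for every generalised eigenvector v of λ).

  λ = -3: largest Jordan block has size 3, contributing (x + 3)^3

So m_A(x) = (x + 3)^3 = x^3 + 9*x^2 + 27*x + 27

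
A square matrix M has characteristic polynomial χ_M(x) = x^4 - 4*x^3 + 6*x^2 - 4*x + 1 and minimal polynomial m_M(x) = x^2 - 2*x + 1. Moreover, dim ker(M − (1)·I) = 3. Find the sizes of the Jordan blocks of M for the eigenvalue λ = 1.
Block sizes for λ = 1: [2, 1, 1]

Step 1 — from the characteristic polynomial, algebraic multiplicity of λ = 1 is 4. From dim ker(M − (1)·I) = 3, there are exactly 3 Jordan blocks for λ = 1.
Step 2 — from the minimal polynomial, the factor (x − 1)^2 tells us the largest block for λ = 1 has size 2.
Step 3 — with total size 4, 3 blocks, and largest block 2, the block sizes (in nonincreasing order) are [2, 1, 1].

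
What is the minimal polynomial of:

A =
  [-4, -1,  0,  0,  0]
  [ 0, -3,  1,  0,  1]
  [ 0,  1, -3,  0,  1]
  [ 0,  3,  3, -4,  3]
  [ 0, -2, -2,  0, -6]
x^3 + 12*x^2 + 48*x + 64

The characteristic polynomial is χ_A(x) = (x + 4)^5, so the eigenvalues are known. The minimal polynomial is
  m_A(x) = Π_λ (x − λ)^{k_λ}
where k_λ is the size of the *largest* Jordan block for λ (equivalently, the smallest k with (A − λI)^k v = 0 for every generalised eigenvector v of λ).

  λ = -4: largest Jordan block has size 3, contributing (x + 4)^3

So m_A(x) = (x + 4)^3 = x^3 + 12*x^2 + 48*x + 64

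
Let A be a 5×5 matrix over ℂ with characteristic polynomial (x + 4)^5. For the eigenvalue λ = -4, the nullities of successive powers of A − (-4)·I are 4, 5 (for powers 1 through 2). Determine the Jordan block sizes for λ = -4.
Block sizes for λ = -4: [2, 1, 1, 1]

From the dimensions of kernels of powers, the number of Jordan blocks of size at least j is d_j − d_{j−1} where d_j = dim ker(N^j) (with d_0 = 0). Computing the differences gives [4, 1].
The number of blocks of size exactly k is (#blocks of size ≥ k) − (#blocks of size ≥ k + 1), so the partition is: 3 block(s) of size 1, 1 block(s) of size 2.
In nonincreasing order the block sizes are [2, 1, 1, 1].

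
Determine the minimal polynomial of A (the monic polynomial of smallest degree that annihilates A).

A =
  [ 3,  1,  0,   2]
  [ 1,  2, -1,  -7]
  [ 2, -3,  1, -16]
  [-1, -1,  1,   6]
x^3 - 9*x^2 + 27*x - 27

The characteristic polynomial is χ_A(x) = (x - 3)^4, so the eigenvalues are known. The minimal polynomial is
  m_A(x) = Π_λ (x − λ)^{k_λ}
where k_λ is the size of the *largest* Jordan block for λ (equivalently, the smallest k with (A − λI)^k v = 0 for every generalised eigenvector v of λ).

  λ = 3: largest Jordan block has size 3, contributing (x − 3)^3

So m_A(x) = (x - 3)^3 = x^3 - 9*x^2 + 27*x - 27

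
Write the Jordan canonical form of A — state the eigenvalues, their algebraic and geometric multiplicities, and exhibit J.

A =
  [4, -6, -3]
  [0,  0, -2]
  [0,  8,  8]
J_2(4) ⊕ J_1(4)

The characteristic polynomial is
  det(x·I − A) = x^3 - 12*x^2 + 48*x - 64 = (x - 4)^3

Eigenvalues and multiplicities (the geometric multiplicity of λ is n − rank(A − λI), which equals the number of Jordan blocks for λ):
  λ = 4: algebraic multiplicity = 3, geometric multiplicity = 2

Determining the block sizes for each eigenvalue:
  λ = 4: 2 blocks summing to 3 forces exactly one block of size 2 and the rest size 1 → block sizes [2, 1]

Assembling the blocks gives a Jordan form
J =
  [4, 1, 0]
  [0, 4, 0]
  [0, 0, 4]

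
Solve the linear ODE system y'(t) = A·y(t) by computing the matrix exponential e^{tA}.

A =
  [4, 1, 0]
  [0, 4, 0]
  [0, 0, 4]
e^{tA} =
  [exp(4*t), t*exp(4*t), 0]
  [0, exp(4*t), 0]
  [0, 0, exp(4*t)]

Strategy: write A = P · J · P⁻¹ where J is a Jordan canonical form, so e^{tA} = P · e^{tJ} · P⁻¹, and e^{tJ} can be computed block-by-block.

A has Jordan form
J =
  [4, 1, 0]
  [0, 4, 0]
  [0, 0, 4]
(up to reordering of blocks).

Per-block formulas:
  For a 2×2 Jordan block J_2(4): exp(t · J_2(4)) = e^(4t)·(I + t·N), where N is the 2×2 nilpotent shift.
  For a 1×1 block at λ = 4: exp(t · [4]) = [e^(4t)].

After assembling e^{tJ} and conjugating by P, we get:

e^{tA} =
  [exp(4*t), t*exp(4*t), 0]
  [0, exp(4*t), 0]
  [0, 0, exp(4*t)]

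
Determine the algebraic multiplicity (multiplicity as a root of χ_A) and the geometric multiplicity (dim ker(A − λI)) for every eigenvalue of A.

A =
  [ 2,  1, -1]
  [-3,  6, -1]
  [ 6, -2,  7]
λ = 5: alg = 3, geom = 2

Step 1 — factor the characteristic polynomial to read off the algebraic multiplicities:
  χ_A(x) = (x - 5)^3

Step 2 — compute geometric multiplicities via the rank-nullity identity g(λ) = n − rank(A − λI):
  rank(A − (5)·I) = 1, so dim ker(A − (5)·I) = n − 1 = 2

Summary:
  λ = 5: algebraic multiplicity = 3, geometric multiplicity = 2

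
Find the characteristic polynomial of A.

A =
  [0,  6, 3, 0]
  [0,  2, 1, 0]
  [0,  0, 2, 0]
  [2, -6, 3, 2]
x^4 - 6*x^3 + 12*x^2 - 8*x

Expanding det(x·I − A) (e.g. by cofactor expansion or by noting that A is similar to its Jordan form J, which has the same characteristic polynomial as A) gives
  χ_A(x) = x^4 - 6*x^3 + 12*x^2 - 8*x
which factors as x*(x - 2)^3. The eigenvalues (with algebraic multiplicities) are λ = 0 with multiplicity 1, λ = 2 with multiplicity 3.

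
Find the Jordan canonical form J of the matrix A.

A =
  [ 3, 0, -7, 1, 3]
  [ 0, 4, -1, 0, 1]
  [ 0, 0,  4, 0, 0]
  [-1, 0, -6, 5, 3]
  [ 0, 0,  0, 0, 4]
J_3(4) ⊕ J_2(4)

The characteristic polynomial is
  det(x·I − A) = x^5 - 20*x^4 + 160*x^3 - 640*x^2 + 1280*x - 1024 = (x - 4)^5

Eigenvalues and multiplicities (the geometric multiplicity of λ is n − rank(A − λI), which equals the number of Jordan blocks for λ):
  λ = 4: algebraic multiplicity = 5, geometric multiplicity = 2

Determining the block sizes for each eigenvalue:
  λ = 4: with am = 5 and gm = 2, the partition is not yet determined (e.g. several partitions of 5 into 2 parts exist). Let N = A − (4)·I. Computing rank(N^1) = 3, rank(N^2) = 1, rank(N^3) = 0; the number of blocks of size ≥ j is rank(N^{j−1}) − rank(N^j), giving [2, 2, 1]. So we have 1 block(s) of size 3, 1 block(s) of size 2 → block sizes [3, 2]

Assembling the blocks gives a Jordan form
J =
  [4, 1, 0, 0, 0]
  [0, 4, 1, 0, 0]
  [0, 0, 4, 0, 0]
  [0, 0, 0, 4, 1]
  [0, 0, 0, 0, 4]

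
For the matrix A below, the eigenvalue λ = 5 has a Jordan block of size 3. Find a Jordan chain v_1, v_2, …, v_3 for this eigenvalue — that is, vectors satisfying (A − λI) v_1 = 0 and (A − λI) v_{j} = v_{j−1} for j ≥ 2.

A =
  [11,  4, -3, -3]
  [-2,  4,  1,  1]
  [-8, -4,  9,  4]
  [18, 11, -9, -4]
A Jordan chain for λ = 5 of length 3:
v_1 = (-2, 0, 0, -4)ᵀ
v_2 = (6, -2, -8, 18)ᵀ
v_3 = (1, 0, 0, 0)ᵀ

Let N = A − (5)·I. We want v_3 with N^3 v_3 = 0 but N^2 v_3 ≠ 0; then v_{j-1} := N · v_j for j = 3, …, 2.

Pick v_3 = (1, 0, 0, 0)ᵀ.
Then v_2 = N · v_3 = (6, -2, -8, 18)ᵀ.
Then v_1 = N · v_2 = (-2, 0, 0, -4)ᵀ.

Sanity check: (A − (5)·I) v_1 = (0, 0, 0, 0)ᵀ = 0. ✓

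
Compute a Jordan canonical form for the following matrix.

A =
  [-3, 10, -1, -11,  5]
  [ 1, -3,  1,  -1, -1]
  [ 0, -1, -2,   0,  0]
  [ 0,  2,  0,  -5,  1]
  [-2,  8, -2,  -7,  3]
J_3(-2) ⊕ J_2(-2)

The characteristic polynomial is
  det(x·I − A) = x^5 + 10*x^4 + 40*x^3 + 80*x^2 + 80*x + 32 = (x + 2)^5

Eigenvalues and multiplicities (the geometric multiplicity of λ is n − rank(A − λI), which equals the number of Jordan blocks for λ):
  λ = -2: algebraic multiplicity = 5, geometric multiplicity = 2

Determining the block sizes for each eigenvalue:
  λ = -2: with am = 5 and gm = 2, the partition is not yet determined (e.g. several partitions of 5 into 2 parts exist). Let N = A − (-2)·I. Computing rank(N^1) = 3, rank(N^2) = 1, rank(N^3) = 0; the number of blocks of size ≥ j is rank(N^{j−1}) − rank(N^j), giving [2, 2, 1]. So we have 1 block(s) of size 3, 1 block(s) of size 2 → block sizes [3, 2]

Assembling the blocks gives a Jordan form
J =
  [-2,  1,  0,  0,  0]
  [ 0, -2,  1,  0,  0]
  [ 0,  0, -2,  0,  0]
  [ 0,  0,  0, -2,  1]
  [ 0,  0,  0,  0, -2]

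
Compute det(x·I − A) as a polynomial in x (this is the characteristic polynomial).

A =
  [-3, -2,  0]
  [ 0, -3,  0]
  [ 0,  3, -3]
x^3 + 9*x^2 + 27*x + 27

Expanding det(x·I − A) (e.g. by cofactor expansion or by noting that A is similar to its Jordan form J, which has the same characteristic polynomial as A) gives
  χ_A(x) = x^3 + 9*x^2 + 27*x + 27
which factors as (x + 3)^3. The eigenvalues (with algebraic multiplicities) are λ = -3 with multiplicity 3.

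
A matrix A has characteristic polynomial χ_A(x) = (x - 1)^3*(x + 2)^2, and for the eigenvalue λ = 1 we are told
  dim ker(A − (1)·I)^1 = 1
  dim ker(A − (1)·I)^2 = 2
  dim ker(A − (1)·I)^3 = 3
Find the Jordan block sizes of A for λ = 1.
Block sizes for λ = 1: [3]

From the dimensions of kernels of powers, the number of Jordan blocks of size at least j is d_j − d_{j−1} where d_j = dim ker(N^j) (with d_0 = 0). Computing the differences gives [1, 1, 1].
The number of blocks of size exactly k is (#blocks of size ≥ k) − (#blocks of size ≥ k + 1), so the partition is: 1 block(s) of size 3.
In nonincreasing order the block sizes are [3].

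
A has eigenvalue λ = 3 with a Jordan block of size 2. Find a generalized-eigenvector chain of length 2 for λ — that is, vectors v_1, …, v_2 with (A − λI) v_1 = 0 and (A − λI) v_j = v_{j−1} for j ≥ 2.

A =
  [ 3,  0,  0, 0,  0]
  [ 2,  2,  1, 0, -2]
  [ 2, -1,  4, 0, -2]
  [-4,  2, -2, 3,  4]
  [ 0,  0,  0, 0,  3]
A Jordan chain for λ = 3 of length 2:
v_1 = (0, 2, 2, -4, 0)ᵀ
v_2 = (1, 0, 0, 0, 0)ᵀ

Let N = A − (3)·I. We want v_2 with N^2 v_2 = 0 but N^1 v_2 ≠ 0; then v_{j-1} := N · v_j for j = 2, …, 2.

Pick v_2 = (1, 0, 0, 0, 0)ᵀ.
Then v_1 = N · v_2 = (0, 2, 2, -4, 0)ᵀ.

Sanity check: (A − (3)·I) v_1 = (0, 0, 0, 0, 0)ᵀ = 0. ✓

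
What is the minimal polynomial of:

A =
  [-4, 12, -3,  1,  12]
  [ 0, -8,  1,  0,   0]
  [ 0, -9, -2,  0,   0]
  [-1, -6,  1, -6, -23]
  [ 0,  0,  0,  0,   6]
x^4 + 9*x^3 - 15*x^2 - 325*x - 750

The characteristic polynomial is χ_A(x) = (x - 6)*(x + 5)^4, so the eigenvalues are known. The minimal polynomial is
  m_A(x) = Π_λ (x − λ)^{k_λ}
where k_λ is the size of the *largest* Jordan block for λ (equivalently, the smallest k with (A − λI)^k v = 0 for every generalised eigenvector v of λ).

  λ = -5: largest Jordan block has size 3, contributing (x + 5)^3
  λ = 6: largest Jordan block has size 1, contributing (x − 6)

So m_A(x) = (x - 6)*(x + 5)^3 = x^4 + 9*x^3 - 15*x^2 - 325*x - 750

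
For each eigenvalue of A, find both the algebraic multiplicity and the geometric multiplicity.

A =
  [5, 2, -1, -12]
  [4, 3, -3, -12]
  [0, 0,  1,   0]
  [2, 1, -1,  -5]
λ = 1: alg = 4, geom = 2

Step 1 — factor the characteristic polynomial to read off the algebraic multiplicities:
  χ_A(x) = (x - 1)^4

Step 2 — compute geometric multiplicities via the rank-nullity identity g(λ) = n − rank(A − λI):
  rank(A − (1)·I) = 2, so dim ker(A − (1)·I) = n − 2 = 2

Summary:
  λ = 1: algebraic multiplicity = 4, geometric multiplicity = 2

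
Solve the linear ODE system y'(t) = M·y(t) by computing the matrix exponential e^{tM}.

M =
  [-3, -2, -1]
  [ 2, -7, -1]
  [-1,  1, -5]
e^{tM} =
  [t^2*exp(-5*t)/2 + 2*t*exp(-5*t) + exp(-5*t), -t^2*exp(-5*t)/2 - 2*t*exp(-5*t), -t*exp(-5*t)]
  [t^2*exp(-5*t)/2 + 2*t*exp(-5*t), -t^2*exp(-5*t)/2 - 2*t*exp(-5*t) + exp(-5*t), -t*exp(-5*t)]
  [-t*exp(-5*t), t*exp(-5*t), exp(-5*t)]

Strategy: write M = P · J · P⁻¹ where J is a Jordan canonical form, so e^{tM} = P · e^{tJ} · P⁻¹, and e^{tJ} can be computed block-by-block.

M has Jordan form
J =
  [-5,  1,  0]
  [ 0, -5,  1]
  [ 0,  0, -5]
(up to reordering of blocks).

Per-block formulas:
  For a 3×3 Jordan block J_3(-5): exp(t · J_3(-5)) = e^(-5t)·(I + t·N + (t^2/2)·N^2), where N is the 3×3 nilpotent shift.

After assembling e^{tJ} and conjugating by P, we get:

e^{tM} =
  [t^2*exp(-5*t)/2 + 2*t*exp(-5*t) + exp(-5*t), -t^2*exp(-5*t)/2 - 2*t*exp(-5*t), -t*exp(-5*t)]
  [t^2*exp(-5*t)/2 + 2*t*exp(-5*t), -t^2*exp(-5*t)/2 - 2*t*exp(-5*t) + exp(-5*t), -t*exp(-5*t)]
  [-t*exp(-5*t), t*exp(-5*t), exp(-5*t)]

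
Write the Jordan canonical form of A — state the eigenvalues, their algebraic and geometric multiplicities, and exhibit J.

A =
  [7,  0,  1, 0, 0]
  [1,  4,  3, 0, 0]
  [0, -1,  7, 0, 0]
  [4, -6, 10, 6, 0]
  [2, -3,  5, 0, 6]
J_3(6) ⊕ J_1(6) ⊕ J_1(6)

The characteristic polynomial is
  det(x·I − A) = x^5 - 30*x^4 + 360*x^3 - 2160*x^2 + 6480*x - 7776 = (x - 6)^5

Eigenvalues and multiplicities (the geometric multiplicity of λ is n − rank(A − λI), which equals the number of Jordan blocks for λ):
  λ = 6: algebraic multiplicity = 5, geometric multiplicity = 3

Determining the block sizes for each eigenvalue:
  λ = 6: with am = 5 and gm = 3, the partition is not yet determined (e.g. several partitions of 5 into 3 parts exist). Let N = A − (6)·I. Computing rank(N^1) = 2, rank(N^2) = 1, rank(N^3) = 0; the number of blocks of size ≥ j is rank(N^{j−1}) − rank(N^j), giving [3, 1, 1]. So we have 1 block(s) of size 3, 2 block(s) of size 1 → block sizes [3, 1, 1]

Assembling the blocks gives a Jordan form
J =
  [6, 1, 0, 0, 0]
  [0, 6, 1, 0, 0]
  [0, 0, 6, 0, 0]
  [0, 0, 0, 6, 0]
  [0, 0, 0, 0, 6]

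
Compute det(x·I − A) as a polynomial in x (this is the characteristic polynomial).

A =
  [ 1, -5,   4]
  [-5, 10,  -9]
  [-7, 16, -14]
x^3 + 3*x^2 + 3*x + 1

Expanding det(x·I − A) (e.g. by cofactor expansion or by noting that A is similar to its Jordan form J, which has the same characteristic polynomial as A) gives
  χ_A(x) = x^3 + 3*x^2 + 3*x + 1
which factors as (x + 1)^3. The eigenvalues (with algebraic multiplicities) are λ = -1 with multiplicity 3.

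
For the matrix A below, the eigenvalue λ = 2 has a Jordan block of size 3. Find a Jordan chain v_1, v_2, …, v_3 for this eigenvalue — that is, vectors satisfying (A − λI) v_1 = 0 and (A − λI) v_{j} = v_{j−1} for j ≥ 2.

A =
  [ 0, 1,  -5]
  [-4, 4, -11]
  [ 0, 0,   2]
A Jordan chain for λ = 2 of length 3:
v_1 = (-1, -2, 0)ᵀ
v_2 = (-5, -11, 0)ᵀ
v_3 = (0, 0, 1)ᵀ

Let N = A − (2)·I. We want v_3 with N^3 v_3 = 0 but N^2 v_3 ≠ 0; then v_{j-1} := N · v_j for j = 3, …, 2.

Pick v_3 = (0, 0, 1)ᵀ.
Then v_2 = N · v_3 = (-5, -11, 0)ᵀ.
Then v_1 = N · v_2 = (-1, -2, 0)ᵀ.

Sanity check: (A − (2)·I) v_1 = (0, 0, 0)ᵀ = 0. ✓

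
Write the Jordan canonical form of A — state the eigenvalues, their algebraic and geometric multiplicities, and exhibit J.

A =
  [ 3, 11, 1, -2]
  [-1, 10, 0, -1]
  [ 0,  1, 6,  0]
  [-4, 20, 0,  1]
J_3(5) ⊕ J_1(5)

The characteristic polynomial is
  det(x·I − A) = x^4 - 20*x^3 + 150*x^2 - 500*x + 625 = (x - 5)^4

Eigenvalues and multiplicities (the geometric multiplicity of λ is n − rank(A − λI), which equals the number of Jordan blocks for λ):
  λ = 5: algebraic multiplicity = 4, geometric multiplicity = 2

Determining the block sizes for each eigenvalue:
  λ = 5: with am = 4 and gm = 2, the partition is not yet determined (e.g. several partitions of 4 into 2 parts exist). Let N = A − (5)·I. Computing rank(N^1) = 2, rank(N^2) = 1, rank(N^3) = 0; the number of blocks of size ≥ j is rank(N^{j−1}) − rank(N^j), giving [2, 1, 1]. So we have 1 block(s) of size 3, 1 block(s) of size 1 → block sizes [3, 1]

Assembling the blocks gives a Jordan form
J =
  [5, 1, 0, 0]
  [0, 5, 1, 0]
  [0, 0, 5, 0]
  [0, 0, 0, 5]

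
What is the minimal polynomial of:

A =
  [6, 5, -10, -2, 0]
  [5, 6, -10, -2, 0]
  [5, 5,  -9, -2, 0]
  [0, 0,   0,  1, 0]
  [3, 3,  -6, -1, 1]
x^2 - 2*x + 1

The characteristic polynomial is χ_A(x) = (x - 1)^5, so the eigenvalues are known. The minimal polynomial is
  m_A(x) = Π_λ (x − λ)^{k_λ}
where k_λ is the size of the *largest* Jordan block for λ (equivalently, the smallest k with (A − λI)^k v = 0 for every generalised eigenvector v of λ).

  λ = 1: largest Jordan block has size 2, contributing (x − 1)^2

So m_A(x) = (x - 1)^2 = x^2 - 2*x + 1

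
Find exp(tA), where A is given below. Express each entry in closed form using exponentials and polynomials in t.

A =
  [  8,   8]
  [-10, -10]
e^{tA} =
  [5 - 4*exp(-2*t), 4 - 4*exp(-2*t)]
  [-5 + 5*exp(-2*t), -4 + 5*exp(-2*t)]

Strategy: write A = P · J · P⁻¹ where J is a Jordan canonical form, so e^{tA} = P · e^{tJ} · P⁻¹, and e^{tJ} can be computed block-by-block.

A has Jordan form
J =
  [-2, 0]
  [ 0, 0]
(up to reordering of blocks).

Per-block formulas:
  For a 1×1 block at λ = -2: exp(t · [-2]) = [e^(-2t)].
  For a 1×1 block at λ = 0: exp(t · [0]) = [e^(0t)].

After assembling e^{tJ} and conjugating by P, we get:

e^{tA} =
  [5 - 4*exp(-2*t), 4 - 4*exp(-2*t)]
  [-5 + 5*exp(-2*t), -4 + 5*exp(-2*t)]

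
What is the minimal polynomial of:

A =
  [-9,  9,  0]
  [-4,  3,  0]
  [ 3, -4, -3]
x^3 + 9*x^2 + 27*x + 27

The characteristic polynomial is χ_A(x) = (x + 3)^3, so the eigenvalues are known. The minimal polynomial is
  m_A(x) = Π_λ (x − λ)^{k_λ}
where k_λ is the size of the *largest* Jordan block for λ (equivalently, the smallest k with (A − λI)^k v = 0 for every generalised eigenvector v of λ).

  λ = -3: largest Jordan block has size 3, contributing (x + 3)^3

So m_A(x) = (x + 3)^3 = x^3 + 9*x^2 + 27*x + 27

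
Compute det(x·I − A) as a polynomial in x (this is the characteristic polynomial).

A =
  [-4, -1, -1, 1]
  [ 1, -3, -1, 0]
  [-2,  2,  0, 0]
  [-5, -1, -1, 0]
x^4 + 7*x^3 + 18*x^2 + 20*x + 8

Expanding det(x·I − A) (e.g. by cofactor expansion or by noting that A is similar to its Jordan form J, which has the same characteristic polynomial as A) gives
  χ_A(x) = x^4 + 7*x^3 + 18*x^2 + 20*x + 8
which factors as (x + 1)*(x + 2)^3. The eigenvalues (with algebraic multiplicities) are λ = -2 with multiplicity 3, λ = -1 with multiplicity 1.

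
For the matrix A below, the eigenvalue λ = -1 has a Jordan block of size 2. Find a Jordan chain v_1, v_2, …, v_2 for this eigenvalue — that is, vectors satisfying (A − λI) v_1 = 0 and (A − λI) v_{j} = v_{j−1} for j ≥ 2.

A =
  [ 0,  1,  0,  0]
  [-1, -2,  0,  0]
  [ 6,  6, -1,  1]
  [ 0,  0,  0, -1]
A Jordan chain for λ = -1 of length 2:
v_1 = (1, -1, 6, 0)ᵀ
v_2 = (1, 0, 0, 0)ᵀ

Let N = A − (-1)·I. We want v_2 with N^2 v_2 = 0 but N^1 v_2 ≠ 0; then v_{j-1} := N · v_j for j = 2, …, 2.

Pick v_2 = (1, 0, 0, 0)ᵀ.
Then v_1 = N · v_2 = (1, -1, 6, 0)ᵀ.

Sanity check: (A − (-1)·I) v_1 = (0, 0, 0, 0)ᵀ = 0. ✓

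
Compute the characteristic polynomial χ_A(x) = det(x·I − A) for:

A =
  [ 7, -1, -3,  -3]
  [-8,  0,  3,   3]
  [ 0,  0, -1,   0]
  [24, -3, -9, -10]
x^4 + 4*x^3 + 6*x^2 + 4*x + 1

Expanding det(x·I − A) (e.g. by cofactor expansion or by noting that A is similar to its Jordan form J, which has the same characteristic polynomial as A) gives
  χ_A(x) = x^4 + 4*x^3 + 6*x^2 + 4*x + 1
which factors as (x + 1)^4. The eigenvalues (with algebraic multiplicities) are λ = -1 with multiplicity 4.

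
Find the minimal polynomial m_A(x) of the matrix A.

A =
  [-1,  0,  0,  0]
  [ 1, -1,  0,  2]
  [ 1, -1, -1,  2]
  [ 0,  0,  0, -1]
x^3 + 3*x^2 + 3*x + 1

The characteristic polynomial is χ_A(x) = (x + 1)^4, so the eigenvalues are known. The minimal polynomial is
  m_A(x) = Π_λ (x − λ)^{k_λ}
where k_λ is the size of the *largest* Jordan block for λ (equivalently, the smallest k with (A − λI)^k v = 0 for every generalised eigenvector v of λ).

  λ = -1: largest Jordan block has size 3, contributing (x + 1)^3

So m_A(x) = (x + 1)^3 = x^3 + 3*x^2 + 3*x + 1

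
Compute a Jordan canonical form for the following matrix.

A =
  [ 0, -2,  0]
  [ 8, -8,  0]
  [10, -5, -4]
J_2(-4) ⊕ J_1(-4)

The characteristic polynomial is
  det(x·I − A) = x^3 + 12*x^2 + 48*x + 64 = (x + 4)^3

Eigenvalues and multiplicities (the geometric multiplicity of λ is n − rank(A − λI), which equals the number of Jordan blocks for λ):
  λ = -4: algebraic multiplicity = 3, geometric multiplicity = 2

Determining the block sizes for each eigenvalue:
  λ = -4: 2 blocks summing to 3 forces exactly one block of size 2 and the rest size 1 → block sizes [2, 1]

Assembling the blocks gives a Jordan form
J =
  [-4,  1,  0]
  [ 0, -4,  0]
  [ 0,  0, -4]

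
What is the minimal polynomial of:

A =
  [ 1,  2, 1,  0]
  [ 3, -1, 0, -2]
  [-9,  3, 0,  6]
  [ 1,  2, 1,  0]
x^3

The characteristic polynomial is χ_A(x) = x^4, so the eigenvalues are known. The minimal polynomial is
  m_A(x) = Π_λ (x − λ)^{k_λ}
where k_λ is the size of the *largest* Jordan block for λ (equivalently, the smallest k with (A − λI)^k v = 0 for every generalised eigenvector v of λ).

  λ = 0: largest Jordan block has size 3, contributing (x − 0)^3

So m_A(x) = x^3 = x^3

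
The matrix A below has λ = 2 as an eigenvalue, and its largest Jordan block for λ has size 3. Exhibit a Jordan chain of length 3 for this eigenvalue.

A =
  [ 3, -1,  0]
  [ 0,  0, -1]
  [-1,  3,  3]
A Jordan chain for λ = 2 of length 3:
v_1 = (1, 1, -2)ᵀ
v_2 = (1, 0, -1)ᵀ
v_3 = (1, 0, 0)ᵀ

Let N = A − (2)·I. We want v_3 with N^3 v_3 = 0 but N^2 v_3 ≠ 0; then v_{j-1} := N · v_j for j = 3, …, 2.

Pick v_3 = (1, 0, 0)ᵀ.
Then v_2 = N · v_3 = (1, 0, -1)ᵀ.
Then v_1 = N · v_2 = (1, 1, -2)ᵀ.

Sanity check: (A − (2)·I) v_1 = (0, 0, 0)ᵀ = 0. ✓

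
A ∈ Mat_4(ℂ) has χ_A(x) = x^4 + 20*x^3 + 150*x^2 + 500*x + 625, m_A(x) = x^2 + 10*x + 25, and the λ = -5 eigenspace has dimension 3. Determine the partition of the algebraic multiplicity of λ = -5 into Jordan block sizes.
Block sizes for λ = -5: [2, 1, 1]

Step 1 — from the characteristic polynomial, algebraic multiplicity of λ = -5 is 4. From dim ker(A − (-5)·I) = 3, there are exactly 3 Jordan blocks for λ = -5.
Step 2 — from the minimal polynomial, the factor (x + 5)^2 tells us the largest block for λ = -5 has size 2.
Step 3 — with total size 4, 3 blocks, and largest block 2, the block sizes (in nonincreasing order) are [2, 1, 1].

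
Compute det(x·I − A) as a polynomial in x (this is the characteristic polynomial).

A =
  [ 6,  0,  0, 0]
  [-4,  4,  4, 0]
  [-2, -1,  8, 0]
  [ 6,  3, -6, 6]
x^4 - 24*x^3 + 216*x^2 - 864*x + 1296

Expanding det(x·I − A) (e.g. by cofactor expansion or by noting that A is similar to its Jordan form J, which has the same characteristic polynomial as A) gives
  χ_A(x) = x^4 - 24*x^3 + 216*x^2 - 864*x + 1296
which factors as (x - 6)^4. The eigenvalues (with algebraic multiplicities) are λ = 6 with multiplicity 4.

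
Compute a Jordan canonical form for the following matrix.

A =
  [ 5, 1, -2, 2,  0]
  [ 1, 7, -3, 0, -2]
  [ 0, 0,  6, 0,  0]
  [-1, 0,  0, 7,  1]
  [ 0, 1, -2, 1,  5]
J_3(6) ⊕ J_2(6)

The characteristic polynomial is
  det(x·I − A) = x^5 - 30*x^4 + 360*x^3 - 2160*x^2 + 6480*x - 7776 = (x - 6)^5

Eigenvalues and multiplicities (the geometric multiplicity of λ is n − rank(A − λI), which equals the number of Jordan blocks for λ):
  λ = 6: algebraic multiplicity = 5, geometric multiplicity = 2

Determining the block sizes for each eigenvalue:
  λ = 6: with am = 5 and gm = 2, the partition is not yet determined (e.g. several partitions of 5 into 2 parts exist). Let N = A − (6)·I. Computing rank(N^1) = 3, rank(N^2) = 1, rank(N^3) = 0; the number of blocks of size ≥ j is rank(N^{j−1}) − rank(N^j), giving [2, 2, 1]. So we have 1 block(s) of size 3, 1 block(s) of size 2 → block sizes [3, 2]

Assembling the blocks gives a Jordan form
J =
  [6, 1, 0, 0, 0]
  [0, 6, 1, 0, 0]
  [0, 0, 6, 0, 0]
  [0, 0, 0, 6, 1]
  [0, 0, 0, 0, 6]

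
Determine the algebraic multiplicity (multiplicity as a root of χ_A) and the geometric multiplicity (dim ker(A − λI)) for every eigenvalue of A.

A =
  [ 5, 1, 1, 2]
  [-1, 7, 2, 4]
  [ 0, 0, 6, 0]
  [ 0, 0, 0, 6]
λ = 6: alg = 4, geom = 2

Step 1 — factor the characteristic polynomial to read off the algebraic multiplicities:
  χ_A(x) = (x - 6)^4

Step 2 — compute geometric multiplicities via the rank-nullity identity g(λ) = n − rank(A − λI):
  rank(A − (6)·I) = 2, so dim ker(A − (6)·I) = n − 2 = 2

Summary:
  λ = 6: algebraic multiplicity = 4, geometric multiplicity = 2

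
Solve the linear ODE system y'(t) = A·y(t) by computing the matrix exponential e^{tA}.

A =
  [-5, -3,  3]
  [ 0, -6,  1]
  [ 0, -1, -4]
e^{tA} =
  [exp(-5*t), -3*t*exp(-5*t), 3*t*exp(-5*t)]
  [0, -t*exp(-5*t) + exp(-5*t), t*exp(-5*t)]
  [0, -t*exp(-5*t), t*exp(-5*t) + exp(-5*t)]

Strategy: write A = P · J · P⁻¹ where J is a Jordan canonical form, so e^{tA} = P · e^{tJ} · P⁻¹, and e^{tJ} can be computed block-by-block.

A has Jordan form
J =
  [-5,  1,  0]
  [ 0, -5,  0]
  [ 0,  0, -5]
(up to reordering of blocks).

Per-block formulas:
  For a 2×2 Jordan block J_2(-5): exp(t · J_2(-5)) = e^(-5t)·(I + t·N), where N is the 2×2 nilpotent shift.
  For a 1×1 block at λ = -5: exp(t · [-5]) = [e^(-5t)].

After assembling e^{tJ} and conjugating by P, we get:

e^{tA} =
  [exp(-5*t), -3*t*exp(-5*t), 3*t*exp(-5*t)]
  [0, -t*exp(-5*t) + exp(-5*t), t*exp(-5*t)]
  [0, -t*exp(-5*t), t*exp(-5*t) + exp(-5*t)]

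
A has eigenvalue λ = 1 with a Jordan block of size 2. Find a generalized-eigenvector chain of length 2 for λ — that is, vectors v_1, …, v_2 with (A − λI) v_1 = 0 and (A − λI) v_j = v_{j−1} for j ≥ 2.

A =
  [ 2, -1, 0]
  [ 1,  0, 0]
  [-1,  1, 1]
A Jordan chain for λ = 1 of length 2:
v_1 = (1, 1, -1)ᵀ
v_2 = (1, 0, 0)ᵀ

Let N = A − (1)·I. We want v_2 with N^2 v_2 = 0 but N^1 v_2 ≠ 0; then v_{j-1} := N · v_j for j = 2, …, 2.

Pick v_2 = (1, 0, 0)ᵀ.
Then v_1 = N · v_2 = (1, 1, -1)ᵀ.

Sanity check: (A − (1)·I) v_1 = (0, 0, 0)ᵀ = 0. ✓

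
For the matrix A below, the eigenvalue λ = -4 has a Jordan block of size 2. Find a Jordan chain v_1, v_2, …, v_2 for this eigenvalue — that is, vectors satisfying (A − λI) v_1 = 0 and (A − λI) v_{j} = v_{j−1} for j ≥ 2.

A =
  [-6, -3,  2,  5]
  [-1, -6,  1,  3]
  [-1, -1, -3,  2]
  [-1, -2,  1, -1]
A Jordan chain for λ = -4 of length 2:
v_1 = (-2, -1, -1, -1)ᵀ
v_2 = (1, 0, 0, 0)ᵀ

Let N = A − (-4)·I. We want v_2 with N^2 v_2 = 0 but N^1 v_2 ≠ 0; then v_{j-1} := N · v_j for j = 2, …, 2.

Pick v_2 = (1, 0, 0, 0)ᵀ.
Then v_1 = N · v_2 = (-2, -1, -1, -1)ᵀ.

Sanity check: (A − (-4)·I) v_1 = (0, 0, 0, 0)ᵀ = 0. ✓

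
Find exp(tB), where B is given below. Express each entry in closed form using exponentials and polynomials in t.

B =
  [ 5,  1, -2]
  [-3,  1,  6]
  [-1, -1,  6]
e^{tB} =
  [t*exp(4*t) + exp(4*t), t*exp(4*t), -2*t*exp(4*t)]
  [-3*t*exp(4*t), -3*t*exp(4*t) + exp(4*t), 6*t*exp(4*t)]
  [-t*exp(4*t), -t*exp(4*t), 2*t*exp(4*t) + exp(4*t)]

Strategy: write B = P · J · P⁻¹ where J is a Jordan canonical form, so e^{tB} = P · e^{tJ} · P⁻¹, and e^{tJ} can be computed block-by-block.

B has Jordan form
J =
  [4, 1, 0]
  [0, 4, 0]
  [0, 0, 4]
(up to reordering of blocks).

Per-block formulas:
  For a 1×1 block at λ = 4: exp(t · [4]) = [e^(4t)].
  For a 2×2 Jordan block J_2(4): exp(t · J_2(4)) = e^(4t)·(I + t·N), where N is the 2×2 nilpotent shift.

After assembling e^{tJ} and conjugating by P, we get:

e^{tB} =
  [t*exp(4*t) + exp(4*t), t*exp(4*t), -2*t*exp(4*t)]
  [-3*t*exp(4*t), -3*t*exp(4*t) + exp(4*t), 6*t*exp(4*t)]
  [-t*exp(4*t), -t*exp(4*t), 2*t*exp(4*t) + exp(4*t)]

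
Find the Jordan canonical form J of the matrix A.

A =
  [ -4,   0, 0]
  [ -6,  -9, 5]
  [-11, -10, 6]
J_2(-4) ⊕ J_1(1)

The characteristic polynomial is
  det(x·I − A) = x^3 + 7*x^2 + 8*x - 16 = (x - 1)*(x + 4)^2

Eigenvalues and multiplicities (the geometric multiplicity of λ is n − rank(A − λI), which equals the number of Jordan blocks for λ):
  λ = -4: algebraic multiplicity = 2, geometric multiplicity = 1
  λ = 1: algebraic multiplicity = 1, geometric multiplicity = 1

Determining the block sizes for each eigenvalue:
  λ = -4: one block (gm = 1), so the single block has size am = 2 → block sizes [2]
  λ = 1: one block (gm = 1), so the single block has size am = 1 → block sizes [1]

Assembling the blocks gives a Jordan form
J =
  [-4,  1, 0]
  [ 0, -4, 0]
  [ 0,  0, 1]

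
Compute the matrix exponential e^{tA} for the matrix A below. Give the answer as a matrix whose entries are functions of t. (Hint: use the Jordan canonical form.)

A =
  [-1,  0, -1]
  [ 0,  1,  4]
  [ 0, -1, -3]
e^{tA} =
  [exp(-t), t^2*exp(-t)/2, t^2*exp(-t) - t*exp(-t)]
  [0, 2*t*exp(-t) + exp(-t), 4*t*exp(-t)]
  [0, -t*exp(-t), -2*t*exp(-t) + exp(-t)]

Strategy: write A = P · J · P⁻¹ where J is a Jordan canonical form, so e^{tA} = P · e^{tJ} · P⁻¹, and e^{tJ} can be computed block-by-block.

A has Jordan form
J =
  [-1,  1,  0]
  [ 0, -1,  1]
  [ 0,  0, -1]
(up to reordering of blocks).

Per-block formulas:
  For a 3×3 Jordan block J_3(-1): exp(t · J_3(-1)) = e^(-1t)·(I + t·N + (t^2/2)·N^2), where N is the 3×3 nilpotent shift.

After assembling e^{tJ} and conjugating by P, we get:

e^{tA} =
  [exp(-t), t^2*exp(-t)/2, t^2*exp(-t) - t*exp(-t)]
  [0, 2*t*exp(-t) + exp(-t), 4*t*exp(-t)]
  [0, -t*exp(-t), -2*t*exp(-t) + exp(-t)]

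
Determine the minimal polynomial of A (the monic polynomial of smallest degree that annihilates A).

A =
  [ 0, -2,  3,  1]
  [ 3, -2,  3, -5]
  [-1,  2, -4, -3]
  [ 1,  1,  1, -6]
x^3 + 9*x^2 + 27*x + 27

The characteristic polynomial is χ_A(x) = (x + 3)^4, so the eigenvalues are known. The minimal polynomial is
  m_A(x) = Π_λ (x − λ)^{k_λ}
where k_λ is the size of the *largest* Jordan block for λ (equivalently, the smallest k with (A − λI)^k v = 0 for every generalised eigenvector v of λ).

  λ = -3: largest Jordan block has size 3, contributing (x + 3)^3

So m_A(x) = (x + 3)^3 = x^3 + 9*x^2 + 27*x + 27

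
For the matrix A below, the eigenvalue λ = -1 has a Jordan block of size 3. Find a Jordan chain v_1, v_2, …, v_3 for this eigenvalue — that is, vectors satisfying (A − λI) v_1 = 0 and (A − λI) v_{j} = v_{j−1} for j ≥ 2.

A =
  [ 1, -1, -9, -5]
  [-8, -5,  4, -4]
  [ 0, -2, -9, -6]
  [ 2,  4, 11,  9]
A Jordan chain for λ = -1 of length 3:
v_1 = (2, 8, 4, -8)ᵀ
v_2 = (2, -8, 0, 2)ᵀ
v_3 = (1, 0, 0, 0)ᵀ

Let N = A − (-1)·I. We want v_3 with N^3 v_3 = 0 but N^2 v_3 ≠ 0; then v_{j-1} := N · v_j for j = 3, …, 2.

Pick v_3 = (1, 0, 0, 0)ᵀ.
Then v_2 = N · v_3 = (2, -8, 0, 2)ᵀ.
Then v_1 = N · v_2 = (2, 8, 4, -8)ᵀ.

Sanity check: (A − (-1)·I) v_1 = (0, 0, 0, 0)ᵀ = 0. ✓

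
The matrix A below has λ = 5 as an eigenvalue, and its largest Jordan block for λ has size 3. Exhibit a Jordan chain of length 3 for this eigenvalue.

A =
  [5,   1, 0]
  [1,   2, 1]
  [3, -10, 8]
A Jordan chain for λ = 5 of length 3:
v_1 = (1, 0, -1)ᵀ
v_2 = (0, 1, 3)ᵀ
v_3 = (1, 0, 0)ᵀ

Let N = A − (5)·I. We want v_3 with N^3 v_3 = 0 but N^2 v_3 ≠ 0; then v_{j-1} := N · v_j for j = 3, …, 2.

Pick v_3 = (1, 0, 0)ᵀ.
Then v_2 = N · v_3 = (0, 1, 3)ᵀ.
Then v_1 = N · v_2 = (1, 0, -1)ᵀ.

Sanity check: (A − (5)·I) v_1 = (0, 0, 0)ᵀ = 0. ✓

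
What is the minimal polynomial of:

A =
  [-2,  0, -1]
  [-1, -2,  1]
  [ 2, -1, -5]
x^3 + 9*x^2 + 27*x + 27

The characteristic polynomial is χ_A(x) = (x + 3)^3, so the eigenvalues are known. The minimal polynomial is
  m_A(x) = Π_λ (x − λ)^{k_λ}
where k_λ is the size of the *largest* Jordan block for λ (equivalently, the smallest k with (A − λI)^k v = 0 for every generalised eigenvector v of λ).

  λ = -3: largest Jordan block has size 3, contributing (x + 3)^3

So m_A(x) = (x + 3)^3 = x^3 + 9*x^2 + 27*x + 27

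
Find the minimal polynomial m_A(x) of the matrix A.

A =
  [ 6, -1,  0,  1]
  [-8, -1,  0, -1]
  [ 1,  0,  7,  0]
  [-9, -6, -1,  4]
x^4 - 16*x^3 + 72*x^2 - 432

The characteristic polynomial is χ_A(x) = (x - 6)^3*(x + 2), so the eigenvalues are known. The minimal polynomial is
  m_A(x) = Π_λ (x − λ)^{k_λ}
where k_λ is the size of the *largest* Jordan block for λ (equivalently, the smallest k with (A − λI)^k v = 0 for every generalised eigenvector v of λ).

  λ = -2: largest Jordan block has size 1, contributing (x + 2)
  λ = 6: largest Jordan block has size 3, contributing (x − 6)^3

So m_A(x) = (x - 6)^3*(x + 2) = x^4 - 16*x^3 + 72*x^2 - 432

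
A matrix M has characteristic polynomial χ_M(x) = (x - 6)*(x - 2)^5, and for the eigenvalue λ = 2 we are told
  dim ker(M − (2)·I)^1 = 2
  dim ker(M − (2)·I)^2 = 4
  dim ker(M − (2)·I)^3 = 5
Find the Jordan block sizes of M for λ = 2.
Block sizes for λ = 2: [3, 2]

From the dimensions of kernels of powers, the number of Jordan blocks of size at least j is d_j − d_{j−1} where d_j = dim ker(N^j) (with d_0 = 0). Computing the differences gives [2, 2, 1].
The number of blocks of size exactly k is (#blocks of size ≥ k) − (#blocks of size ≥ k + 1), so the partition is: 1 block(s) of size 2, 1 block(s) of size 3.
In nonincreasing order the block sizes are [3, 2].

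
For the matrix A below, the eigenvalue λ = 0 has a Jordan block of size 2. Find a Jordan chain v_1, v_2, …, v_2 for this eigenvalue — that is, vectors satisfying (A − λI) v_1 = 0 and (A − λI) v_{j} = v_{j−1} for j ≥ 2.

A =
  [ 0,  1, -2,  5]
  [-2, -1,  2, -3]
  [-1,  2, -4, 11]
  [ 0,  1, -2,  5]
A Jordan chain for λ = 0 of length 2:
v_1 = (0, -2, -1, 0)ᵀ
v_2 = (1, 0, 0, 0)ᵀ

Let N = A − (0)·I. We want v_2 with N^2 v_2 = 0 but N^1 v_2 ≠ 0; then v_{j-1} := N · v_j for j = 2, …, 2.

Pick v_2 = (1, 0, 0, 0)ᵀ.
Then v_1 = N · v_2 = (0, -2, -1, 0)ᵀ.

Sanity check: (A − (0)·I) v_1 = (0, 0, 0, 0)ᵀ = 0. ✓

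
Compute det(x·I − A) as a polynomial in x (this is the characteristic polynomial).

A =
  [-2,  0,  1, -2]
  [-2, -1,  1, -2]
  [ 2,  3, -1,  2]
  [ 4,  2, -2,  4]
x^4

Expanding det(x·I − A) (e.g. by cofactor expansion or by noting that A is similar to its Jordan form J, which has the same characteristic polynomial as A) gives
  χ_A(x) = x^4
which factors as x^4. The eigenvalues (with algebraic multiplicities) are λ = 0 with multiplicity 4.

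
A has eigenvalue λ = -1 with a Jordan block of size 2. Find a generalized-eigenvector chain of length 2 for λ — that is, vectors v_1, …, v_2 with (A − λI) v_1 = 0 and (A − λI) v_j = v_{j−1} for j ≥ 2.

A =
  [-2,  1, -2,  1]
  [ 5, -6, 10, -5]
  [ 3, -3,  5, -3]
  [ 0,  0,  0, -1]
A Jordan chain for λ = -1 of length 2:
v_1 = (-1, 5, 3, 0)ᵀ
v_2 = (1, 0, 0, 0)ᵀ

Let N = A − (-1)·I. We want v_2 with N^2 v_2 = 0 but N^1 v_2 ≠ 0; then v_{j-1} := N · v_j for j = 2, …, 2.

Pick v_2 = (1, 0, 0, 0)ᵀ.
Then v_1 = N · v_2 = (-1, 5, 3, 0)ᵀ.

Sanity check: (A − (-1)·I) v_1 = (0, 0, 0, 0)ᵀ = 0. ✓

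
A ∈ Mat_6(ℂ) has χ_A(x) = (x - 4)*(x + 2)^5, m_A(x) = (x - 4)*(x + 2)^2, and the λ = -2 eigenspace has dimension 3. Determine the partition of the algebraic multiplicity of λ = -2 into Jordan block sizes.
Block sizes for λ = -2: [2, 2, 1]

Step 1 — from the characteristic polynomial, algebraic multiplicity of λ = -2 is 5. From dim ker(A − (-2)·I) = 3, there are exactly 3 Jordan blocks for λ = -2.
Step 2 — from the minimal polynomial, the factor (x + 2)^2 tells us the largest block for λ = -2 has size 2.
Step 3 — with total size 5, 3 blocks, and largest block 2, the block sizes (in nonincreasing order) are [2, 2, 1].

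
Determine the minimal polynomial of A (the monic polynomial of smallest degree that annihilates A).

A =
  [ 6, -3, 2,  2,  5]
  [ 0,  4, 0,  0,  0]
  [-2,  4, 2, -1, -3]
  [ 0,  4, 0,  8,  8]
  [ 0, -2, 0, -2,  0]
x^2 - 8*x + 16

The characteristic polynomial is χ_A(x) = (x - 4)^5, so the eigenvalues are known. The minimal polynomial is
  m_A(x) = Π_λ (x − λ)^{k_λ}
where k_λ is the size of the *largest* Jordan block for λ (equivalently, the smallest k with (A − λI)^k v = 0 for every generalised eigenvector v of λ).

  λ = 4: largest Jordan block has size 2, contributing (x − 4)^2

So m_A(x) = (x - 4)^2 = x^2 - 8*x + 16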